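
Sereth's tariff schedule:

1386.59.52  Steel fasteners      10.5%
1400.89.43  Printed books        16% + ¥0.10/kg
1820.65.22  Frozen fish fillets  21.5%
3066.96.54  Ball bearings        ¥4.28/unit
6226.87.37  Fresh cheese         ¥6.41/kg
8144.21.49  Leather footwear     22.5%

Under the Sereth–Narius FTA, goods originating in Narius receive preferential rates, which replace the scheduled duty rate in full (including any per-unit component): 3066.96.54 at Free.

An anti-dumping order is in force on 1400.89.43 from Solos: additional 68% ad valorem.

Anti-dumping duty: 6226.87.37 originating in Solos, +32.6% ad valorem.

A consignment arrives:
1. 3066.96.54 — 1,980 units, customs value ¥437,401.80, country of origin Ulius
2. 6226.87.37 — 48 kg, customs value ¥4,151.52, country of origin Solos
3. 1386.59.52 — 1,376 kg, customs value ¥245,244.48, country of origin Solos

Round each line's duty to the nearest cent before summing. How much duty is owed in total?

¥35,886.15

Line 1 (3066.96.54, Ulius, 1,980 units, ¥437,401.80):
Base rate for 3066.96.54 is ¥4.28/unit.
3066.96.54 has an FTA preferential rate, but origin Ulius is not Narius; base rate stands.
Duty = 1,980 × ¥4.28 = ¥8,474.40.
Line 2 (6226.87.37, Solos, 48 kg, ¥4,151.52):
Base rate for 6226.87.37 is ¥6.41/kg.
Additional duty on 6226.87.37 from Solos: +32.6% ad valorem. Applied ad valorem rate = 32.6%.
Duty = ¥4,151.52 × 32.6% + 48 × ¥6.41 = ¥1,661.08.
Line 3 (1386.59.52, Solos, 1,376 kg, ¥245,244.48):
Base rate for 1386.59.52 is 10.5%.
Duty = ¥245,244.48 × 10.5% = ¥25,750.67.
Total = ¥8,474.40 + ¥1,661.08 + ¥25,750.67 = ¥35,886.15.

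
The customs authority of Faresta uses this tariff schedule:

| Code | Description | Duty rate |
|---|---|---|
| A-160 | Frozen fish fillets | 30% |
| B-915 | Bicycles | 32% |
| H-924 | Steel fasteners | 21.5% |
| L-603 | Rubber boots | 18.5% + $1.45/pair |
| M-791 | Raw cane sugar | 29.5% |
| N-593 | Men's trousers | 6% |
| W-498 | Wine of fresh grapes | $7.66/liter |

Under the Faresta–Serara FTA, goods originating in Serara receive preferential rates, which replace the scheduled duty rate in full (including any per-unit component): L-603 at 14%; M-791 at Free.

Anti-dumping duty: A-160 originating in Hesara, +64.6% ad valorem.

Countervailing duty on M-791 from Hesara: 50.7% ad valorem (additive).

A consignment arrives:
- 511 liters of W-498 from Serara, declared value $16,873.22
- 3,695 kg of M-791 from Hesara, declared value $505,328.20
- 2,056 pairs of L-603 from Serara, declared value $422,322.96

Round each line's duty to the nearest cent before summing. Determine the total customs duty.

$468,312.69

Line 1 (W-498, Serara, 511 liters, $16,873.22):
Base rate for W-498 is $7.66/liter.
Origin Serara is the FTA partner but W-498 is not on the preference list; base rate stands.
Duty = 511 × $7.66 = $3,914.26.
Line 2 (M-791, Hesara, 3,695 kg, $505,328.20):
Base rate for M-791 is 29.5%.
M-791 has an FTA preferential rate, but origin Hesara is not Serara; base rate stands.
Additional duty on M-791 from Hesara: +50.7%. Applied ad valorem rate: 29.5% + 50.7% = 80.2%.
Duty = $505,328.20 × 80.2% = $405,273.22.
Line 3 (L-603, Serara, 2,056 pairs, $422,322.96):
Base rate for L-603 is 18.5% + $1.45/pair.
Origin Serara qualifies under the Faresta–Serara agreement and L-603 is covered: preferential rate 14% applies instead.
Duty = $422,322.96 × 14% = $59,125.21.
Total = $3,914.26 + $405,273.22 + $59,125.21 = $468,312.69.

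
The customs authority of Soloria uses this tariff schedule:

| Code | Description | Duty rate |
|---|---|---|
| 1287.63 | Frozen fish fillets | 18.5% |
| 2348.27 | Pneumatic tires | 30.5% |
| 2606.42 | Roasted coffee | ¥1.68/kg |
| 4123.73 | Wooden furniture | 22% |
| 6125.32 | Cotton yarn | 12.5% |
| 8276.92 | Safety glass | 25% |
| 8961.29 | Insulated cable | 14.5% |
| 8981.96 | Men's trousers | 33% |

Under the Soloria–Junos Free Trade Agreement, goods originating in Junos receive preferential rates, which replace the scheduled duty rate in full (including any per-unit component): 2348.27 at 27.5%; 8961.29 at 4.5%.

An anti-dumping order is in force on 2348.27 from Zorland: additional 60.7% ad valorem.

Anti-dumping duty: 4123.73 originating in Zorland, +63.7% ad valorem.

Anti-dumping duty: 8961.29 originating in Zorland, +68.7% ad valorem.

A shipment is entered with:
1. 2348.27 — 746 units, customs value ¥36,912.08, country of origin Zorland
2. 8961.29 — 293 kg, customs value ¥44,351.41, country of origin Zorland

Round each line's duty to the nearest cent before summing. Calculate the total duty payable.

Line 1 (2348.27, Zorland, 746 units, ¥36,912.08):
Base rate for 2348.27 is 30.5%.
2348.27 has an FTA preferential rate, but origin Zorland is not Junos; base rate stands.
Additional duty on 2348.27 from Zorland: +60.7%. Applied ad valorem rate: 30.5% + 60.7% = 91.2%.
Duty = ¥36,912.08 × 91.2% = ¥33,663.82.
Line 2 (8961.29, Zorland, 293 kg, ¥44,351.41):
Base rate for 8961.29 is 14.5%.
8961.29 has an FTA preferential rate, but origin Zorland is not Junos; base rate stands.
Additional duty on 8961.29 from Zorland: +68.7%. Applied ad valorem rate: 14.5% + 68.7% = 83.2%.
Duty = ¥44,351.41 × 83.2% = ¥36,900.37.
Total = ¥33,663.82 + ¥36,900.37 = ¥70,564.19.

¥70,564.19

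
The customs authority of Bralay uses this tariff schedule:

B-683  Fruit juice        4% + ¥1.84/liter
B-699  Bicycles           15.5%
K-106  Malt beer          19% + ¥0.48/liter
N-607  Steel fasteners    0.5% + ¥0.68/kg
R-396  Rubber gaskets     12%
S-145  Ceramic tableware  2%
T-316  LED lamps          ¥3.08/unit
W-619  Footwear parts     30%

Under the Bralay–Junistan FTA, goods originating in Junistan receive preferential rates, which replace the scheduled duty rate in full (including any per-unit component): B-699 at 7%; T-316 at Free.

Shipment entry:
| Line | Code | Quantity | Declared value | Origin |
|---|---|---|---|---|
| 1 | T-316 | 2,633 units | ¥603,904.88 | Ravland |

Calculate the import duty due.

Line 1 (T-316, Ravland, 2,633 units, ¥603,904.88):
Base rate for T-316 is ¥3.08/unit.
T-316 has an FTA preferential rate, but origin Ravland is not Junistan; base rate stands.
Duty = 2,633 × ¥3.08 = ¥8,109.64.

¥8,109.64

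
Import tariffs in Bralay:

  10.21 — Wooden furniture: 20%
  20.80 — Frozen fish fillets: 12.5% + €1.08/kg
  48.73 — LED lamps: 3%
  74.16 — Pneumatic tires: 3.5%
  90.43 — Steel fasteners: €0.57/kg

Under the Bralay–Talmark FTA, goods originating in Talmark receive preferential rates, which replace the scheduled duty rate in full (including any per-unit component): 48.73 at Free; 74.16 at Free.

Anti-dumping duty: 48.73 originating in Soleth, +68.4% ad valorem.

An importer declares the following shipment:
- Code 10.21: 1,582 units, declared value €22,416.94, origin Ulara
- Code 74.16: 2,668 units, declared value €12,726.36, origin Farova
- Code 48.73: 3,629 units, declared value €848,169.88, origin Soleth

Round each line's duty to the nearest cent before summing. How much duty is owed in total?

Line 1 (10.21, Ulara, 1,582 units, €22,416.94):
Base rate for 10.21 is 20%.
Duty = €22,416.94 × 20% = €4,483.39.
Line 2 (74.16, Farova, 2,668 units, €12,726.36):
Base rate for 74.16 is 3.5%.
74.16 has an FTA preferential rate, but origin Farova is not Talmark; base rate stands.
Duty = €12,726.36 × 3.5% = €445.42.
Line 3 (48.73, Soleth, 3,629 units, €848,169.88):
Base rate for 48.73 is 3%.
48.73 has an FTA preferential rate, but origin Soleth is not Talmark; base rate stands.
Additional duty on 48.73 from Soleth: +68.4%. Applied ad valorem rate: 3% + 68.4% = 71.4%.
Duty = €848,169.88 × 71.4% = €605,593.29.
Total = €4,483.39 + €445.42 + €605,593.29 = €610,522.10.

€610,522.10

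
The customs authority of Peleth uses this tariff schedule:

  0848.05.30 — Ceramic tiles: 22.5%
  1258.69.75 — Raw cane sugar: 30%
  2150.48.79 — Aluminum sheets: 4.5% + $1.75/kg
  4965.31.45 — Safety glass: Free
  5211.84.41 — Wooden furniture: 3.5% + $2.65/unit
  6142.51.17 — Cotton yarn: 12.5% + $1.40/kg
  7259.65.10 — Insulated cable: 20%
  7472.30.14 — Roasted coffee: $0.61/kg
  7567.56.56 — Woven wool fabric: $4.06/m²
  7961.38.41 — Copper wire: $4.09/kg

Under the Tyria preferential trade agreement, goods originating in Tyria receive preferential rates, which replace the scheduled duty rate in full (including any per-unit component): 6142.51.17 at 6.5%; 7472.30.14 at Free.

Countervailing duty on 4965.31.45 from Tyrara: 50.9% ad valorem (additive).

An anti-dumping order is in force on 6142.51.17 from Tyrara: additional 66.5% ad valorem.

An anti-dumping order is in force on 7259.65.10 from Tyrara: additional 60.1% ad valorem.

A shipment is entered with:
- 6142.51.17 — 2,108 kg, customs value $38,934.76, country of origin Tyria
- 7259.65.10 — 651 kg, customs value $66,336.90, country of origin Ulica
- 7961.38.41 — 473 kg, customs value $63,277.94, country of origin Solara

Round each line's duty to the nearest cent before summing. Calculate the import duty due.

$17,732.71

Line 1 (6142.51.17, Tyria, 2,108 kg, $38,934.76):
Base rate for 6142.51.17 is 12.5% + $1.40/kg.
Origin Tyria qualifies under the Peleth–Tyria agreement and 6142.51.17 is covered: preferential rate 6.5% applies instead.
The additional-duty order on 6142.51.17 targets Tyrara, not Tyria; it does not apply.
Duty = $38,934.76 × 6.5% = $2,530.76.
Line 2 (7259.65.10, Ulica, 651 kg, $66,336.90):
Base rate for 7259.65.10 is 20%.
The additional-duty order on 7259.65.10 targets Tyrara, not Ulica; it does not apply.
Duty = $66,336.90 × 20% = $13,267.38.
Line 3 (7961.38.41, Solara, 473 kg, $63,277.94):
Base rate for 7961.38.41 is $4.09/kg.
Duty = 473 × $4.09 = $1,934.57.
Total = $2,530.76 + $13,267.38 + $1,934.57 = $17,732.71.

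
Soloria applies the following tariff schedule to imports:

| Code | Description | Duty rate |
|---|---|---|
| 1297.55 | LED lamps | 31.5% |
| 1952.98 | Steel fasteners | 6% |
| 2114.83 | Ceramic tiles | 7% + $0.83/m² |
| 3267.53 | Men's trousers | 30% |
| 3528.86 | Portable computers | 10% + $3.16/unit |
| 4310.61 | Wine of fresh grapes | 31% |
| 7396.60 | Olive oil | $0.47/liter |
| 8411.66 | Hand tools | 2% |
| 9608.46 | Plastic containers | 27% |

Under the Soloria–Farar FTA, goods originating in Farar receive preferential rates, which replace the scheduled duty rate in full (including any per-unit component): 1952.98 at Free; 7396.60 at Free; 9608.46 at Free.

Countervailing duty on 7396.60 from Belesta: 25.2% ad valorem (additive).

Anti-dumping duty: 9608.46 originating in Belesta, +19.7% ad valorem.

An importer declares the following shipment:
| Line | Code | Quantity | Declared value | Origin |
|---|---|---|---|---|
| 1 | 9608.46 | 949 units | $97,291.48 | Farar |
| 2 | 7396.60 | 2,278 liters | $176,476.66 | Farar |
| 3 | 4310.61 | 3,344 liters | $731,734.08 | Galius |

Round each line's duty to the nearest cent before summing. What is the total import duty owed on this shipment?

$226,837.56

Line 1 (9608.46, Farar, 949 units, $97,291.48):
Base rate for 9608.46 is 27%.
Origin Farar qualifies under the Soloria–Farar agreement and 9608.46 is covered: preferential rate Free applies instead.
The additional-duty order on 9608.46 targets Belesta, not Farar; it does not apply.
Duty = $97,291.48 × 0% = $0.00.
Line 2 (7396.60, Farar, 2,278 liters, $176,476.66):
Base rate for 7396.60 is $0.47/liter.
Origin Farar qualifies under the Soloria–Farar agreement and 7396.60 is covered: preferential rate Free applies instead.
The additional-duty order on 7396.60 targets Belesta, not Farar; it does not apply.
Duty = $176,476.66 × 0% = $0.00.
Line 3 (4310.61, Galius, 3,344 liters, $731,734.08):
Base rate for 4310.61 is 31%.
Duty = $731,734.08 × 31% = $226,837.56.
Total = $0.00 + $0.00 + $226,837.56 = $226,837.56.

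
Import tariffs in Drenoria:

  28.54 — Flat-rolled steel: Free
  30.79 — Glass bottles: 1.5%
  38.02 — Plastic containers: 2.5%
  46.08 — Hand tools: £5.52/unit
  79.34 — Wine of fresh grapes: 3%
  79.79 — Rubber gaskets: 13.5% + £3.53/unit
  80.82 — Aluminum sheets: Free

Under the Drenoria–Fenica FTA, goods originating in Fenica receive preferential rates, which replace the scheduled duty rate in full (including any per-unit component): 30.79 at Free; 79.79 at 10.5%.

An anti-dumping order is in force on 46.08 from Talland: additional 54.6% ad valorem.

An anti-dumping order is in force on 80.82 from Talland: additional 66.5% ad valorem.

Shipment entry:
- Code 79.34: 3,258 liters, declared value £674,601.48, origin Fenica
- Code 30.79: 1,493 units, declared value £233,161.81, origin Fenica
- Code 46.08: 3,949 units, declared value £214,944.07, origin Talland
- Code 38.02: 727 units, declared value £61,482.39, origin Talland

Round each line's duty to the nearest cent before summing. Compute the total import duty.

Line 1 (79.34, Fenica, 3,258 liters, £674,601.48):
Base rate for 79.34 is 3%.
Origin Fenica is the FTA partner but 79.34 is not on the preference list; base rate stands.
Duty = £674,601.48 × 3% = £20,238.04.
Line 2 (30.79, Fenica, 1,493 units, £233,161.81):
Base rate for 30.79 is 1.5%.
Origin Fenica qualifies under the Drenoria–Fenica agreement and 30.79 is covered: preferential rate Free applies instead.
Duty = £233,161.81 × 0% = £0.00.
Line 3 (46.08, Talland, 3,949 units, £214,944.07):
Base rate for 46.08 is £5.52/unit.
Additional duty on 46.08 from Talland: +54.6% ad valorem. Applied ad valorem rate = 54.6%.
Duty = £214,944.07 × 54.6% + 3,949 × £5.52 = £139,157.94.
Line 4 (38.02, Talland, 727 units, £61,482.39):
Base rate for 38.02 is 2.5%.
Duty = £61,482.39 × 2.5% = £1,537.06.
Total = £20,238.04 + £0.00 + £139,157.94 + £1,537.06 = £160,933.04.

£160,933.04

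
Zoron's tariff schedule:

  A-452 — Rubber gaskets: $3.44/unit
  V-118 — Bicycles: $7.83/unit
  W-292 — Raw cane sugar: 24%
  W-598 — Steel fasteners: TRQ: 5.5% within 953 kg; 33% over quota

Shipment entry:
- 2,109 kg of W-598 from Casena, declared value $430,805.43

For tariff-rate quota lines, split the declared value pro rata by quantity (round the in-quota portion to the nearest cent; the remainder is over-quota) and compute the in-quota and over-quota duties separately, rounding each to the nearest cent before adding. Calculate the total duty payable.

Line 1 (W-598, Casena, 2,109 kg, $430,805.43):
Code W-598 is under a tariff-rate quota (threshold 953 kg). In-quota: 953 kg at 5.5%; over-quota: 1,156 kg at 33%.
Pro-rata value split: in-quota = $430,805.43 × 953/2,109 = $194,669.31; over-quota = $430,805.43 − $194,669.31 = $236,136.12.
In-quota duty = $194,669.31 × 5.5% = $10,706.81. Over-quota duty = $236,136.12 × 33% = $77,924.92.
Line duty = $10,706.81 + $77,924.92 = $88,631.73.

$88,631.73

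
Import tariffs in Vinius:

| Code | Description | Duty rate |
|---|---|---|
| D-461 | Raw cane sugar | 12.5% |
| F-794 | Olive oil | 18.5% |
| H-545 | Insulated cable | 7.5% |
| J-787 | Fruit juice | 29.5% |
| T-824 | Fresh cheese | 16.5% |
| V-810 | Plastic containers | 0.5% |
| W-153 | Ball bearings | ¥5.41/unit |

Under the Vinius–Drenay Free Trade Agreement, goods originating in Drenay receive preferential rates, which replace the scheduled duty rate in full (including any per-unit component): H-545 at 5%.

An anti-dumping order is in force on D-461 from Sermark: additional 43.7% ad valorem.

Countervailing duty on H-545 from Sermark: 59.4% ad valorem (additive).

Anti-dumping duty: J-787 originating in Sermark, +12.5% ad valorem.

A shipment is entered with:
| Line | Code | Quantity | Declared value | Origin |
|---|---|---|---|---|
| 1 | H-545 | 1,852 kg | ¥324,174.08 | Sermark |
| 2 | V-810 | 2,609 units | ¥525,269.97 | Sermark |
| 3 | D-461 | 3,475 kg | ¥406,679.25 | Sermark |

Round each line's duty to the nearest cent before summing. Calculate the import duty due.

¥448,052.55

Line 1 (H-545, Sermark, 1,852 kg, ¥324,174.08):
Base rate for H-545 is 7.5%.
H-545 has an FTA preferential rate, but origin Sermark is not Drenay; base rate stands.
Additional duty on H-545 from Sermark: +59.4%. Applied ad valorem rate: 7.5% + 59.4% = 66.9%.
Duty = ¥324,174.08 × 66.9% = ¥216,872.46.
Line 2 (V-810, Sermark, 2,609 units, ¥525,269.97):
Base rate for V-810 is 0.5%.
Duty = ¥525,269.97 × 0.5% = ¥2,626.35.
Line 3 (D-461, Sermark, 3,475 kg, ¥406,679.25):
Base rate for D-461 is 12.5%.
Additional duty on D-461 from Sermark: +43.7%. Applied ad valorem rate: 12.5% + 43.7% = 56.2%.
Duty = ¥406,679.25 × 56.2% = ¥228,553.74.
Total = ¥216,872.46 + ¥2,626.35 + ¥228,553.74 = ¥448,052.55.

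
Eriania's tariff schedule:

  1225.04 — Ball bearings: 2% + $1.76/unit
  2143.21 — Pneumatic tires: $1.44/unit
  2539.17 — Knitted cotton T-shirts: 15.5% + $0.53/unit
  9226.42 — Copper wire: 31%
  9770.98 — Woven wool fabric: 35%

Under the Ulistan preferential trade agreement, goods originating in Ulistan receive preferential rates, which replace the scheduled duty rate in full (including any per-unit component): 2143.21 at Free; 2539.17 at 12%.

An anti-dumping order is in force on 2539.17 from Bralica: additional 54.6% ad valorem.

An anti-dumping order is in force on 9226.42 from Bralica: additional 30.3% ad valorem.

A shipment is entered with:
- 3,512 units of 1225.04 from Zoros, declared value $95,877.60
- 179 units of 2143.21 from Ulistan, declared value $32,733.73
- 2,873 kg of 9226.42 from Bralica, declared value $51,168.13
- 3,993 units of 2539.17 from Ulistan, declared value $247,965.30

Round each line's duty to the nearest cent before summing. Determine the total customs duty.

Line 1 (1225.04, Zoros, 3,512 units, $95,877.60):
Base rate for 1225.04 is 2% + $1.76/unit.
Duty = $95,877.60 × 2% + 3,512 × $1.76 = $8,098.67.
Line 2 (2143.21, Ulistan, 179 units, $32,733.73):
Base rate for 2143.21 is $1.44/unit.
Origin Ulistan qualifies under the Eriania–Ulistan agreement and 2143.21 is covered: preferential rate Free applies instead.
Duty = $32,733.73 × 0% = $0.00.
Line 3 (9226.42, Bralica, 2,873 kg, $51,168.13):
Base rate for 9226.42 is 31%.
Additional duty on 9226.42 from Bralica: +30.3%. Applied ad valorem rate: 31% + 30.3% = 61.3%.
Duty = $51,168.13 × 61.3% = $31,366.06.
Line 4 (2539.17, Ulistan, 3,993 units, $247,965.30):
Base rate for 2539.17 is 15.5% + $0.53/unit.
Origin Ulistan qualifies under the Eriania–Ulistan agreement and 2539.17 is covered: preferential rate 12% applies instead.
The additional-duty order on 2539.17 targets Bralica, not Ulistan; it does not apply.
Duty = $247,965.30 × 12% = $29,755.84.
Total = $8,098.67 + $0.00 + $31,366.06 + $29,755.84 = $69,220.57.

$69,220.57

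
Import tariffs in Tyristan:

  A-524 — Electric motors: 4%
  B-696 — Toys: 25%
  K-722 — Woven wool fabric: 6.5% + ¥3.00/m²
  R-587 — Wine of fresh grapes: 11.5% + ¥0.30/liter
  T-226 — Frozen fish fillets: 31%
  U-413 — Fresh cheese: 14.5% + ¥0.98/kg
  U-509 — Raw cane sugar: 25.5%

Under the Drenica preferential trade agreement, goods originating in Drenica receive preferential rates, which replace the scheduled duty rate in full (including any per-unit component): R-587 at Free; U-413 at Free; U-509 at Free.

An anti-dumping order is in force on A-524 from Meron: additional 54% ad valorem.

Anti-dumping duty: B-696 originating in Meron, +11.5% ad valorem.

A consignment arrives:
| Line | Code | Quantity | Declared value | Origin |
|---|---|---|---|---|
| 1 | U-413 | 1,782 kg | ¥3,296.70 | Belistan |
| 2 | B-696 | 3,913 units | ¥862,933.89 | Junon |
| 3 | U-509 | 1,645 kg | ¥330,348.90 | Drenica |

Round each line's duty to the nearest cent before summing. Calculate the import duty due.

¥217,957.85

Line 1 (U-413, Belistan, 1,782 kg, ¥3,296.70):
Base rate for U-413 is 14.5% + ¥0.98/kg.
U-413 has an FTA preferential rate, but origin Belistan is not Drenica; base rate stands.
Duty = ¥3,296.70 × 14.5% + 1,782 × ¥0.98 = ¥2,224.38.
Line 2 (B-696, Junon, 3,913 units, ¥862,933.89):
Base rate for B-696 is 25%.
The additional-duty order on B-696 targets Meron, not Junon; it does not apply.
Duty = ¥862,933.89 × 25% = ¥215,733.47.
Line 3 (U-509, Drenica, 1,645 kg, ¥330,348.90):
Base rate for U-509 is 25.5%.
Origin Drenica qualifies under the Tyristan–Drenica agreement and U-509 is covered: preferential rate Free applies instead.
Duty = ¥330,348.90 × 0% = ¥0.00.
Total = ¥2,224.38 + ¥215,733.47 + ¥0.00 = ¥217,957.85.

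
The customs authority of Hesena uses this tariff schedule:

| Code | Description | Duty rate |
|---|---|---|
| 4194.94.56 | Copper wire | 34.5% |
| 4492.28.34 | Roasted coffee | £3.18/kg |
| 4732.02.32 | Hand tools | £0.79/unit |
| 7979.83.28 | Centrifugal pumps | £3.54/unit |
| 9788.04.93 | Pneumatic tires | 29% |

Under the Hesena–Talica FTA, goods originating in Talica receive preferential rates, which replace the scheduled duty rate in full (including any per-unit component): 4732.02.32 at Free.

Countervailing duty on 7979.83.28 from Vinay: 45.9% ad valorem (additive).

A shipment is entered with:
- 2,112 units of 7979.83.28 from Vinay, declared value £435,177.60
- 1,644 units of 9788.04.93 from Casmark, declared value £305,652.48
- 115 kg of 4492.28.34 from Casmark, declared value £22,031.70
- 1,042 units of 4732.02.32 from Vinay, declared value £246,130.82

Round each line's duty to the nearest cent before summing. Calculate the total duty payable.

Line 1 (7979.83.28, Vinay, 2,112 units, £435,177.60):
Base rate for 7979.83.28 is £3.54/unit.
Additional duty on 7979.83.28 from Vinay: +45.9% ad valorem. Applied ad valorem rate = 45.9%.
Duty = £435,177.60 × 45.9% + 2,112 × £3.54 = £207,223.00.
Line 2 (9788.04.93, Casmark, 1,644 units, £305,652.48):
Base rate for 9788.04.93 is 29%.
Duty = £305,652.48 × 29% = £88,639.22.
Line 3 (4492.28.34, Casmark, 115 kg, £22,031.70):
Base rate for 4492.28.34 is £3.18/kg.
Duty = 115 × £3.18 = £365.70.
Line 4 (4732.02.32, Vinay, 1,042 units, £246,130.82):
Base rate for 4732.02.32 is £0.79/unit.
4732.02.32 has an FTA preferential rate, but origin Vinay is not Talica; base rate stands.
Duty = 1,042 × £0.79 = £823.18.
Total = £207,223.00 + £88,639.22 + £365.70 + £823.18 = £297,051.10.

£297,051.10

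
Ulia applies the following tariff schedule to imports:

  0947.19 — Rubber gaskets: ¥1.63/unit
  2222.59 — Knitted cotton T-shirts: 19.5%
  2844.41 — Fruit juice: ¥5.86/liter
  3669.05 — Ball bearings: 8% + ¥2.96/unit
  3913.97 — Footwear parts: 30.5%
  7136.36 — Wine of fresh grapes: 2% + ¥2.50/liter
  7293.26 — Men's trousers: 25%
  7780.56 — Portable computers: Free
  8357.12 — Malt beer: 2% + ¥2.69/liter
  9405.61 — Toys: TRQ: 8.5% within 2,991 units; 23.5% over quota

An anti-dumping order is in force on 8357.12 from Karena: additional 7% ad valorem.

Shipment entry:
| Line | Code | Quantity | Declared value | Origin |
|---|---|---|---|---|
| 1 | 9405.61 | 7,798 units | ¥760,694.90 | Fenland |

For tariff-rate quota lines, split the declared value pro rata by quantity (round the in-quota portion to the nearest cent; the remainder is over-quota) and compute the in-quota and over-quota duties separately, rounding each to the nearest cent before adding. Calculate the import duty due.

¥134,997.49

Line 1 (9405.61, Fenland, 7,798 units, ¥760,694.90):
Code 9405.61 is under a tariff-rate quota (threshold 2,991 units). In-quota: 2,991 units at 8.5%; over-quota: 4,807 units at 23.5%.
Pro-rata value split: in-quota = ¥760,694.90 × 2,991/7,798 = ¥291,772.05; over-quota = ¥760,694.90 − ¥291,772.05 = ¥468,922.85.
In-quota duty = ¥291,772.05 × 8.5% = ¥24,800.62. Over-quota duty = ¥468,922.85 × 23.5% = ¥110,196.87.
Line duty = ¥24,800.62 + ¥110,196.87 = ¥134,997.49.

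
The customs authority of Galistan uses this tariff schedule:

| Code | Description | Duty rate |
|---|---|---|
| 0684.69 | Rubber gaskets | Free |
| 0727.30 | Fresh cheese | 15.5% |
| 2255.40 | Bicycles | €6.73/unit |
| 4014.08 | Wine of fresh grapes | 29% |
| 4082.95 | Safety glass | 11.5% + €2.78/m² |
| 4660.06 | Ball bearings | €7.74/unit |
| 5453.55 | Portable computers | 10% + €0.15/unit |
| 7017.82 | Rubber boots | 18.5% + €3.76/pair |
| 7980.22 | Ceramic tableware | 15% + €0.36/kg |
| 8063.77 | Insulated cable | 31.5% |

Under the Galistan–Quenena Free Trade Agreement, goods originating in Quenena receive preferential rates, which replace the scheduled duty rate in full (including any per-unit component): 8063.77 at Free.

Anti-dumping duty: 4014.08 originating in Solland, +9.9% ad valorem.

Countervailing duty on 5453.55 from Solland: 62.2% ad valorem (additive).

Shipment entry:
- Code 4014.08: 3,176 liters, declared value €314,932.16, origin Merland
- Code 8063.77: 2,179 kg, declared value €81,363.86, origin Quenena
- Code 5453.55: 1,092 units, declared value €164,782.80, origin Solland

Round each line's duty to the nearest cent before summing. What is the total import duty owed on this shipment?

€210,467.31

Line 1 (4014.08, Merland, 3,176 liters, €314,932.16):
Base rate for 4014.08 is 29%.
The additional-duty order on 4014.08 targets Solland, not Merland; it does not apply.
Duty = €314,932.16 × 29% = €91,330.33.
Line 2 (8063.77, Quenena, 2,179 kg, €81,363.86):
Base rate for 8063.77 is 31.5%.
Origin Quenena qualifies under the Galistan–Quenena agreement and 8063.77 is covered: preferential rate Free applies instead.
Duty = €81,363.86 × 0% = €0.00.
Line 3 (5453.55, Solland, 1,092 units, €164,782.80):
Base rate for 5453.55 is 10% + €0.15/unit.
Additional duty on 5453.55 from Solland: +62.2%. Applied ad valorem rate: 10% + 62.2% = 72.2%.
Duty = €164,782.80 × 72.2% + 1,092 × €0.15 = €119,136.98.
Total = €91,330.33 + €0.00 + €119,136.98 = €210,467.31.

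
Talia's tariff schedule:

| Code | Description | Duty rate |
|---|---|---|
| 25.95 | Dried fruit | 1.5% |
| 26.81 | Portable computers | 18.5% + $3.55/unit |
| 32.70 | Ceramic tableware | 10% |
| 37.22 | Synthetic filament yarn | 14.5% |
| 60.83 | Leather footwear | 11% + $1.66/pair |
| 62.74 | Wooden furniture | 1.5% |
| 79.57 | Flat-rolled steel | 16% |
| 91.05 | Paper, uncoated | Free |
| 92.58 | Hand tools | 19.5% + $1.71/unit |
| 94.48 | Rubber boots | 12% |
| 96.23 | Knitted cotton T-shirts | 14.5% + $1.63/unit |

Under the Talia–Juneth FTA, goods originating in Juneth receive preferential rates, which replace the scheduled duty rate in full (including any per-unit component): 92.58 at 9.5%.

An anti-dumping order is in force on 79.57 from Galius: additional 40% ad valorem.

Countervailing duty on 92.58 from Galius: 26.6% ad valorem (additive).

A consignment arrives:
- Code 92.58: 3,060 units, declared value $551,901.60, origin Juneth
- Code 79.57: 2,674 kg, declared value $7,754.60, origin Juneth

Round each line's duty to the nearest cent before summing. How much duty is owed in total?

$53,671.39

Line 1 (92.58, Juneth, 3,060 units, $551,901.60):
Base rate for 92.58 is 19.5% + $1.71/unit.
Origin Juneth qualifies under the Talia–Juneth agreement and 92.58 is covered: preferential rate 9.5% applies instead.
The additional-duty order on 92.58 targets Galius, not Juneth; it does not apply.
Duty = $551,901.60 × 9.5% = $52,430.65.
Line 2 (79.57, Juneth, 2,674 kg, $7,754.60):
Base rate for 79.57 is 16%.
Origin Juneth is the FTA partner but 79.57 is not on the preference list; base rate stands.
The additional-duty order on 79.57 targets Galius, not Juneth; it does not apply.
Duty = $7,754.60 × 16% = $1,240.74.
Total = $52,430.65 + $1,240.74 = $53,671.39.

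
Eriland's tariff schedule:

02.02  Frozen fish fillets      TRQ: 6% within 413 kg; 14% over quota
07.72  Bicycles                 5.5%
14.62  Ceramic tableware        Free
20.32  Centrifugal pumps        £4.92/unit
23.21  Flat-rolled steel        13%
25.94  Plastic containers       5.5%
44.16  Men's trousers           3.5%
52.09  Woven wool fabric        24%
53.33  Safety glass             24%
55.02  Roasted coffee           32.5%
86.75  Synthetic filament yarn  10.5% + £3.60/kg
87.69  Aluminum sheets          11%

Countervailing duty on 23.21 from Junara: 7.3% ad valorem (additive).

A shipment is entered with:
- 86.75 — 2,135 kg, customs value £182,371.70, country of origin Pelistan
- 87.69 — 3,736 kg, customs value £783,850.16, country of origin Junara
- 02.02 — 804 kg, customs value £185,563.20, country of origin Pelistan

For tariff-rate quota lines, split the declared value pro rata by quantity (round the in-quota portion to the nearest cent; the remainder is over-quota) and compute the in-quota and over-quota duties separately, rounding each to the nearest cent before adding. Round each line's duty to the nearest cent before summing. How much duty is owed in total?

Line 1 (86.75, Pelistan, 2,135 kg, £182,371.70):
Base rate for 86.75 is 10.5% + £3.60/kg.
Duty = £182,371.70 × 10.5% + 2,135 × £3.60 = £26,835.03.
Line 2 (87.69, Junara, 3,736 kg, £783,850.16):
Base rate for 87.69 is 11%.
Duty = £783,850.16 × 11% = £86,223.52.
Line 3 (02.02, Pelistan, 804 kg, £185,563.20):
Code 02.02 is under a tariff-rate quota (threshold 413 kg). In-quota: 413 kg at 6%; over-quota: 391 kg at 14%.
Pro-rata value split: in-quota = £185,563.20 × 413/804 = £95,320.40; over-quota = £185,563.20 − £95,320.40 = £90,242.80.
In-quota duty = £95,320.40 × 6% = £5,719.22. Over-quota duty = £90,242.80 × 14% = £12,633.99.
Line duty = £5,719.22 + £12,633.99 = £18,353.21.
Total = £26,835.03 + £86,223.52 + £18,353.21 = £131,411.76.

£131,411.76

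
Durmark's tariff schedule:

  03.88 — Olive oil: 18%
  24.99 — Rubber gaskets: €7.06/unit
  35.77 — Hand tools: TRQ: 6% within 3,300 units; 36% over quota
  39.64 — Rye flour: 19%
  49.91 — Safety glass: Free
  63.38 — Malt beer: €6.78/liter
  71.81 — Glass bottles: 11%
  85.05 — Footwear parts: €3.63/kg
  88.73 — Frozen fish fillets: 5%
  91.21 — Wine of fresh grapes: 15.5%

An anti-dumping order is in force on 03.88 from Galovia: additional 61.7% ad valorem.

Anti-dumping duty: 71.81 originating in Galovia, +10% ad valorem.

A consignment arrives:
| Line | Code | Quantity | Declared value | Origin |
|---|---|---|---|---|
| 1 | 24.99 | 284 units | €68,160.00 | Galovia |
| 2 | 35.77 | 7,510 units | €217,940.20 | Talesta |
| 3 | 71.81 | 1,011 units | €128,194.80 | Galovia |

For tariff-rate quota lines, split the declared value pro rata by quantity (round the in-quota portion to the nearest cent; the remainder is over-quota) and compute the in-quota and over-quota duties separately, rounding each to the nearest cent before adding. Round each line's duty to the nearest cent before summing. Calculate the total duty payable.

€78,654.62

Line 1 (24.99, Galovia, 284 units, €68,160.00):
Base rate for 24.99 is €7.06/unit.
Duty = 284 × €7.06 = €2,005.04.
Line 2 (35.77, Talesta, 7,510 units, €217,940.20):
Code 35.77 is under a tariff-rate quota (threshold 3,300 units). In-quota: 3,300 units at 6%; over-quota: 4,210 units at 36%.
Pro-rata value split: in-quota = €217,940.20 × 3,300/7,510 = €95,766.00; over-quota = €217,940.20 − €95,766.00 = €122,174.20.
In-quota duty = €95,766.00 × 6% = €5,745.96. Over-quota duty = €122,174.20 × 36% = €43,982.71.
Line duty = €5,745.96 + €43,982.71 = €49,728.67.
Line 3 (71.81, Galovia, 1,011 units, €128,194.80):
Base rate for 71.81 is 11%.
Additional duty on 71.81 from Galovia: +10%. Applied ad valorem rate: 11% + 10% = 21%.
Duty = €128,194.80 × 21% = €26,920.91.
Total = €2,005.04 + €49,728.67 + €26,920.91 = €78,654.62.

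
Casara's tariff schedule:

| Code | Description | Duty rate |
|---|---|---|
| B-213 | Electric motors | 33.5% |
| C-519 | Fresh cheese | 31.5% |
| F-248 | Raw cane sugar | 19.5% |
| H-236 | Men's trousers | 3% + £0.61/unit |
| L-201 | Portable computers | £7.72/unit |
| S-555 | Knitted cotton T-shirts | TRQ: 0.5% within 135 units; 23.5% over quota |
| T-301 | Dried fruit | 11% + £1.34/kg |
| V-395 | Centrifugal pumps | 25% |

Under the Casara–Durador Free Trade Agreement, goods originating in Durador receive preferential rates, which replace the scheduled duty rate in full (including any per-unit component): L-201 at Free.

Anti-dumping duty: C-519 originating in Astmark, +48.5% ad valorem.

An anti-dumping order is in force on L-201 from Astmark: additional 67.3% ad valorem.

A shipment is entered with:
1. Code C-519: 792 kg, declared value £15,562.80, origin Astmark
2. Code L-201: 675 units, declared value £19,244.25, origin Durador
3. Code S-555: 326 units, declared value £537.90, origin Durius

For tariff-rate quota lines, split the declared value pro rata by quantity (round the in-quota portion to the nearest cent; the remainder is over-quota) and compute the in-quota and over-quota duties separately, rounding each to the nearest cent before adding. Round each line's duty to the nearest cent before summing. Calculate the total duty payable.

£12,525.41

Line 1 (C-519, Astmark, 792 kg, £15,562.80):
Base rate for C-519 is 31.5%.
Additional duty on C-519 from Astmark: +48.5%. Applied ad valorem rate: 31.5% + 48.5% = 80%.
Duty = £15,562.80 × 80% = £12,450.24.
Line 2 (L-201, Durador, 675 units, £19,244.25):
Base rate for L-201 is £7.72/unit.
Origin Durador qualifies under the Casara–Durador agreement and L-201 is covered: preferential rate Free applies instead.
The additional-duty order on L-201 targets Astmark, not Durador; it does not apply.
Duty = £19,244.25 × 0% = £0.00.
Line 3 (S-555, Durius, 326 units, £537.90):
Code S-555 is under a tariff-rate quota (threshold 135 units). In-quota: 135 units at 0.5%; over-quota: 191 units at 23.5%.
Pro-rata value split: in-quota = £537.90 × 135/326 = £222.75; over-quota = £537.90 − £222.75 = £315.15.
In-quota duty = £222.75 × 0.5% = £1.11. Over-quota duty = £315.15 × 23.5% = £74.06.
Line duty = £1.11 + £74.06 = £75.17.
Total = £12,450.24 + £0.00 + £75.17 = £12,525.41.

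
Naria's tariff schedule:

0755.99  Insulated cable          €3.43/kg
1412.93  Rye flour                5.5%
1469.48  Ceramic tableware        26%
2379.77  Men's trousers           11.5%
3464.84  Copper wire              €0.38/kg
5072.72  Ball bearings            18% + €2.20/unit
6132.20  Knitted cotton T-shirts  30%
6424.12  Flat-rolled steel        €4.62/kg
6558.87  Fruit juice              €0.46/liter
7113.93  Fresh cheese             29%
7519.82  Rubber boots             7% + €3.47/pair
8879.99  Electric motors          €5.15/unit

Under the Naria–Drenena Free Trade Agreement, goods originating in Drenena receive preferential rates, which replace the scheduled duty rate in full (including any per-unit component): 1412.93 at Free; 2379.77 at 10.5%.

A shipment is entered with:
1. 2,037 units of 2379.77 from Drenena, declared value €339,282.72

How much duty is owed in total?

Line 1 (2379.77, Drenena, 2,037 units, €339,282.72):
Base rate for 2379.77 is 11.5%.
Origin Drenena qualifies under the Naria–Drenena agreement and 2379.77 is covered: preferential rate 10.5% applies instead.
Duty = €339,282.72 × 10.5% = €35,624.69.

€35,624.69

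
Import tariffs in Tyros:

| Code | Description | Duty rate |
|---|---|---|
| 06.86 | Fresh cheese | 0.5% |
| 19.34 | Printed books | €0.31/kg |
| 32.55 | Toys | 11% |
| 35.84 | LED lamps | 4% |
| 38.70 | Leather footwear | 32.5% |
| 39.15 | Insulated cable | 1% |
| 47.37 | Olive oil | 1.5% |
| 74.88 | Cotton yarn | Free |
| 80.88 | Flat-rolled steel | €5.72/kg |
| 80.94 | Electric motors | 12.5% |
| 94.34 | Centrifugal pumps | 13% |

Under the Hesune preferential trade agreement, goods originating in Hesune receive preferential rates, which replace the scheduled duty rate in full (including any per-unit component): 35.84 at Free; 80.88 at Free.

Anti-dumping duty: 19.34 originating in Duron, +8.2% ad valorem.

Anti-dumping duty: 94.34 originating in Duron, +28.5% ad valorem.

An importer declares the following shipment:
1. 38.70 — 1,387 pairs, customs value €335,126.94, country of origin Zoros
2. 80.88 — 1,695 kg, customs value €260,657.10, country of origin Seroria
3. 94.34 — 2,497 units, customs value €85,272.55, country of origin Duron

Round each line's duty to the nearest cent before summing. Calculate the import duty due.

Line 1 (38.70, Zoros, 1,387 pairs, €335,126.94):
Base rate for 38.70 is 32.5%.
Duty = €335,126.94 × 32.5% = €108,916.26.
Line 2 (80.88, Seroria, 1,695 kg, €260,657.10):
Base rate for 80.88 is €5.72/kg.
80.88 has an FTA preferential rate, but origin Seroria is not Hesune; base rate stands.
Duty = 1,695 × €5.72 = €9,695.40.
Line 3 (94.34, Duron, 2,497 units, €85,272.55):
Base rate for 94.34 is 13%.
Additional duty on 94.34 from Duron: +28.5%. Applied ad valorem rate: 13% + 28.5% = 41.5%.
Duty = €85,272.55 × 41.5% = €35,388.11.
Total = €108,916.26 + €9,695.40 + €35,388.11 = €153,999.77.

€153,999.77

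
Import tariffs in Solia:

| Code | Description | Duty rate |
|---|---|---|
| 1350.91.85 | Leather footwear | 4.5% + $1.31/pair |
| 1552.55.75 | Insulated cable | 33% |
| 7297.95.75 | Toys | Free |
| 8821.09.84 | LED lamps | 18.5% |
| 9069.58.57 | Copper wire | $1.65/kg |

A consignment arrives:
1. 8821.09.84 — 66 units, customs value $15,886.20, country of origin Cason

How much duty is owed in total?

$2,938.95

Line 1 (8821.09.84, Cason, 66 units, $15,886.20):
Base rate for 8821.09.84 is 18.5%.
Duty = $15,886.20 × 18.5% = $2,938.95.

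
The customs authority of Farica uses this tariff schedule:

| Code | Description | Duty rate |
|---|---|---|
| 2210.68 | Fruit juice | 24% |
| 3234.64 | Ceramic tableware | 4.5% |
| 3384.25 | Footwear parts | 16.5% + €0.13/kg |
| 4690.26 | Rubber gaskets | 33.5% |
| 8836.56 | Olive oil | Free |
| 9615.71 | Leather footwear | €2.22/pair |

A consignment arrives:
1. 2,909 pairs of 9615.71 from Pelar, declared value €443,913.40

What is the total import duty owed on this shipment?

Line 1 (9615.71, Pelar, 2,909 pairs, €443,913.40):
Base rate for 9615.71 is €2.22/pair.
Duty = 2,909 × €2.22 = €6,457.98.

€6,457.98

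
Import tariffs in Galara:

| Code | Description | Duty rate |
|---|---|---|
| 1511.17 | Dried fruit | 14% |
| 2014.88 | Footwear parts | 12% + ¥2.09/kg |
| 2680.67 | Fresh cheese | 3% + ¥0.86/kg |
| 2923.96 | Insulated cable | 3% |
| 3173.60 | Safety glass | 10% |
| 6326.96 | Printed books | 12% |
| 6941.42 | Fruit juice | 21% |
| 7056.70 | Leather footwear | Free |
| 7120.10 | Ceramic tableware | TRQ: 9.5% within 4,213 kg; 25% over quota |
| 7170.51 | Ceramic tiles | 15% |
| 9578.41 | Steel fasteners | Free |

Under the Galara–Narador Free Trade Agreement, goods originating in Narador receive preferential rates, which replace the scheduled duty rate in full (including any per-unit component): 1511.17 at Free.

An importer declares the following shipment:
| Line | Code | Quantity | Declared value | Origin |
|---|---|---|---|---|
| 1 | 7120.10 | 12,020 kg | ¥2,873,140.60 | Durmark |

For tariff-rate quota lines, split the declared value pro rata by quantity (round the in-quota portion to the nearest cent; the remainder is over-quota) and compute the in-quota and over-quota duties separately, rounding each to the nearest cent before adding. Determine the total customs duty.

Line 1 (7120.10, Durmark, 12,020 kg, ¥2,873,140.60):
Code 7120.10 is under a tariff-rate quota (threshold 4,213 kg). In-quota: 4,213 kg at 9.5%; over-quota: 7,807 kg at 25%.
Pro-rata value split: in-quota = ¥2,873,140.60 × 4,213/12,020 = ¥1,007,033.39; over-quota = ¥2,873,140.60 − ¥1,007,033.39 = ¥1,866,107.21.
In-quota duty = ¥1,007,033.39 × 9.5% = ¥95,668.17. Over-quota duty = ¥1,866,107.21 × 25% = ¥466,526.80.
Line duty = ¥95,668.17 + ¥466,526.80 = ¥562,194.97.

¥562,194.97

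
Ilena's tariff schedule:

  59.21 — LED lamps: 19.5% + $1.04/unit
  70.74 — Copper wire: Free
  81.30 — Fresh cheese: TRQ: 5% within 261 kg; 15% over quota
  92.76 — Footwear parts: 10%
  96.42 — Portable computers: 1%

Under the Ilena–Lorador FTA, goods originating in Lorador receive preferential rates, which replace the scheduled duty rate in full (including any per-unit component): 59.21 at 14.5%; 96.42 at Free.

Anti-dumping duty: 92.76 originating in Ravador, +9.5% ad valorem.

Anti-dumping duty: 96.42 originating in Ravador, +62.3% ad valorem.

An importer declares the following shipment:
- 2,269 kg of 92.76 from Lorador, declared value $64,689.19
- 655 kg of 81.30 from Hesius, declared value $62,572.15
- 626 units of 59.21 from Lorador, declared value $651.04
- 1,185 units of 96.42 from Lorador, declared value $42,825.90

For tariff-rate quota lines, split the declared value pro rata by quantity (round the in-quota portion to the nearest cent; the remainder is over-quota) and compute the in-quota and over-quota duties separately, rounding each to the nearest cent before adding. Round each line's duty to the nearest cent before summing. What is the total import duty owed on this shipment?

$13,455.81

Line 1 (92.76, Lorador, 2,269 kg, $64,689.19):
Base rate for 92.76 is 10%.
Origin Lorador is the FTA partner but 92.76 is not on the preference list; base rate stands.
The additional-duty order on 92.76 targets Ravador, not Lorador; it does not apply.
Duty = $64,689.19 × 10% = $6,468.92.
Line 2 (81.30, Hesius, 655 kg, $62,572.15):
Code 81.30 is under a tariff-rate quota (threshold 261 kg). In-quota: 261 kg at 5%; over-quota: 394 kg at 15%.
Pro-rata value split: in-quota = $62,572.15 × 261/655 = $24,933.33; over-quota = $62,572.15 − $24,933.33 = $37,638.82.
In-quota duty = $24,933.33 × 5% = $1,246.67. Over-quota duty = $37,638.82 × 15% = $5,645.82.
Line duty = $1,246.67 + $5,645.82 = $6,892.49.
Line 3 (59.21, Lorador, 626 units, $651.04):
Base rate for 59.21 is 19.5% + $1.04/unit.
Origin Lorador qualifies under the Ilena–Lorador agreement and 59.21 is covered: preferential rate 14.5% applies instead.
Duty = $651.04 × 14.5% = $94.40.
Line 4 (96.42, Lorador, 1,185 units, $42,825.90):
Base rate for 96.42 is 1%.
Origin Lorador qualifies under the Ilena–Lorador agreement and 96.42 is covered: preferential rate Free applies instead.
The additional-duty order on 96.42 targets Ravador, not Lorador; it does not apply.
Duty = $42,825.90 × 0% = $0.00.
Total = $6,468.92 + $6,892.49 + $94.40 + $0.00 = $13,455.81.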